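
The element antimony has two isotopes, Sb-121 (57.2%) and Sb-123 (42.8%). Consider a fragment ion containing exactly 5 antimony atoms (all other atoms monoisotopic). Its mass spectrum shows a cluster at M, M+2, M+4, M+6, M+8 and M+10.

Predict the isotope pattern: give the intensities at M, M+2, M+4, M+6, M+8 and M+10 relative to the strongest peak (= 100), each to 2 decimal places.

17.86 : 66.82 : 100.00 : 74.83 : 27.99 : 4.19

Expanding (0.572 + 0.428)^5:
P(M) = 0.572^5 = 0.061232
P(M+2) = 5 × 0.572^4 × 0.428^1 = 0.229086
P(M+4) = 10 × 0.572^3 × 0.428^2 = 0.342827
P(M+6) = 10 × 0.572^2 × 0.428^3 = 0.256521
P(M+8) = 5 × 0.572^1 × 0.428^4 = 0.095971
P(M+10) = 0.428^5 = 0.014362
The M+4 peak is largest (0.342827); scaling to 100 gives 17.86 : 66.82 : 100.00 : 74.83 : 27.99 : 4.19.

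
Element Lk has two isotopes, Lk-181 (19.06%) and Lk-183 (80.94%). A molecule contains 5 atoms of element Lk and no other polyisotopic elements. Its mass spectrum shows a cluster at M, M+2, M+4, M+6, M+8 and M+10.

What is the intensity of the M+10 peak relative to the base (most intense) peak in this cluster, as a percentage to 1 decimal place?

Binomial terms of (0.1906 + 0.8094)^5: M 0.0003, M+2 0.0053, M+4 0.0454, M+6 0.1926, M+8 0.4090, M+10 0.3474 → M+8 is the base peak.
P(M+8) = C(5,4) × 0.1906^1 × 0.8094^4 = 5 × 0.1906 × 0.42919317 = 0.409021 (base)
P(M+10) = C(5,5) × 0.1906^0 × 0.8094^5 = 1 × 1.0000 × 0.34738895 = 0.347389
Relative intensity = 0.347389 / 0.409021 × 100 = 84.9

84.9%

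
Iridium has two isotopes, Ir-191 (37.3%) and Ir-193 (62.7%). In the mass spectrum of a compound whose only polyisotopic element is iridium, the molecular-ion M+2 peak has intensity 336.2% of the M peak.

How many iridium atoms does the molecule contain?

For n independent Ir atoms, I(M+2)/I(M) = n · (abundance Ir-193) / (abundance Ir-191) = n · 0.627/0.373.
n = 3.362 × 0.373/0.627 = 2.00 ≈ 2

2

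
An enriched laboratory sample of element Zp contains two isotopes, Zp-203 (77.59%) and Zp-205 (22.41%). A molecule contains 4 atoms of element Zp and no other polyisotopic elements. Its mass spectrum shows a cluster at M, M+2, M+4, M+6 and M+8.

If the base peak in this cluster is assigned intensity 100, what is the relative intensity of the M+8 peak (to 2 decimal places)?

(0.7759 + 0.2241)^4 gives M 0.3624, M+2 0.4187, M+4 0.1814, M+6 0.0349, M+8 0.0025; the largest is M+2.
P(M+2) = C(4,1) × 0.7759^3 × 0.2241^1 = 4 × 0.46710795 × 0.2241 = 0.418716 (base)
P(M+8) = C(4,4) × 0.7759^0 × 0.2241^4 = 1 × 1.0000 × 0.00252213 = 0.002522
Relative intensity = 0.002522 / 0.418716 × 100 = 0.60

0.60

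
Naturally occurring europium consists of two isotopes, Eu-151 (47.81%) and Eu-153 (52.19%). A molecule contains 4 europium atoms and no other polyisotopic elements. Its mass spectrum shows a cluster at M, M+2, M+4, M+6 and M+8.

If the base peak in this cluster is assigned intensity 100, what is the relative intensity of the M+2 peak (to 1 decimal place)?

61.1

(0.4781 + 0.5219)^4 gives M 0.0522, M+2 0.2281, M+4 0.3736, M+6 0.2719, M+8 0.0742; the largest is M+4.
P(M+4) = C(4,2) × 0.4781^2 × 0.5219^2 = 6 × 0.22857961 × 0.27237961 = 0.373563 (base)
P(M+2) = C(4,1) × 0.4781^3 × 0.5219^1 = 4 × 0.10928391 × 0.5219 = 0.228141
Relative intensity = 0.228141 / 0.373563 × 100 = 61.1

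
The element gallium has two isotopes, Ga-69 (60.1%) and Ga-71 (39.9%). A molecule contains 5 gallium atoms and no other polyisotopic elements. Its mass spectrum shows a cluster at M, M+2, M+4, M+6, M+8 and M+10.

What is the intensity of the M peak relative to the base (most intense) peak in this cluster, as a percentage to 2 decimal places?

Term probabilities: M 0.0784, M+2 0.2603, M+4 0.3456, M+6 0.2294, M+8 0.0762, M+10 0.0101. Base peak = M+4.
P(M+4) = C(5,2) × 0.601^3 × 0.399^2 = 10 × 0.2170818 × 0.159201 = 0.345596 (base)
P(M) = C(5,0) × 0.601^5 × 0.399^0 = 1 × 0.07841016 × 1.0000 = 0.078410
Relative intensity = 0.078410 / 0.345596 × 100 = 22.69

22.69%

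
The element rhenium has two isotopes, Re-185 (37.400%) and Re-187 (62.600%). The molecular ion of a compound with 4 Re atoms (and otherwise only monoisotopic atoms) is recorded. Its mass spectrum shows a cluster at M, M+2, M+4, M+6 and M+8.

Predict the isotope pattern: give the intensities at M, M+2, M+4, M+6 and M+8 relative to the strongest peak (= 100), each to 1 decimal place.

Expanding (0.37400 + 0.62600)^4:
P(M) = 0.37400^4 = 0.019565
P(M+2) = 4 × 0.37400^3 × 0.62600^1 = 0.130993
P(M+4) = 6 × 0.37400^2 × 0.62600^2 = 0.328884
P(M+6) = 4 × 0.37400^1 × 0.62600^3 = 0.366990
P(M+8) = 0.62600^4 = 0.153567
The M+6 peak is largest (0.366990); scaling to 100 gives 5.3 : 35.7 : 89.6 : 100.0 : 41.8.

5.3 : 35.7 : 89.6 : 100.0 : 41.8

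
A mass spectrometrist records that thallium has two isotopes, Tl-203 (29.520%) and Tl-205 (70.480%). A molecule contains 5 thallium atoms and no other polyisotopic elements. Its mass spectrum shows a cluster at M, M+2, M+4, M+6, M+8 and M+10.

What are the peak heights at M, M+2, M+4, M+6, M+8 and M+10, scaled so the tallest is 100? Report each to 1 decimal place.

Expanding (0.29520 + 0.70480)^5:
P(M) = 0.29520^5 = 0.002242
P(M+2) = 5 × 0.29520^4 × 0.70480^1 = 0.026761
P(M+4) = 10 × 0.29520^3 × 0.70480^2 = 0.127785
P(M+6) = 10 × 0.29520^2 × 0.70480^3 = 0.305092
P(M+8) = 5 × 0.29520^1 × 0.70480^4 = 0.364208
P(M+10) = 0.70480^5 = 0.173912
The M+8 peak is largest (0.364208); scaling to 100 gives 0.6 : 7.3 : 35.1 : 83.8 : 100.0 : 47.8.

0.6 : 7.3 : 35.1 : 83.8 : 100.0 : 47.8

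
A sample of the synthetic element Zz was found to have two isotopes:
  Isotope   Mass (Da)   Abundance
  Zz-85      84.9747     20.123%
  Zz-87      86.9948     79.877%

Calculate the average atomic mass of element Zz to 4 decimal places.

86.5883 Da

Ar = Σ fᵢ·mᵢ = 0.20123 × 84.9747 + 0.79877 × 86.9948
= 17.09946 + 69.48884 = 86.58830 Da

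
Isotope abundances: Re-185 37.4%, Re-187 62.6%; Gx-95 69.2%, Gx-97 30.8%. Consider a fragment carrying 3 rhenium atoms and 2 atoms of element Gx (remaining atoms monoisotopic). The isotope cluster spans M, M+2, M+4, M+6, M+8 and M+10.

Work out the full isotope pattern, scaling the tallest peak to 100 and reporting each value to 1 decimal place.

Rhenium pattern (n=3): 0.05231362 : 0.26268713 : 0.43968487 : 0.24531438
Element Gx pattern (n=2): 0.478864 : 0.426272 : 0.094864
Convolve the two distributions (both contribute in 2-u steps):
  M: 0.05231362×0.478864 = 0.025051
  M+2: 0.05231362×0.426272 + 0.26268713×0.478864 = 0.148091
  M+4: 0.05231362×0.094864 + 0.26268713×0.426272 + 0.43968487×0.478864 = 0.327488
  M+6: 0.26268713×0.094864 + 0.43968487×0.426272 + 0.24531438×0.478864 = 0.329817
  M+8: 0.43968487×0.094864 + 0.24531438×0.426272 = 0.146281
  M+10: 0.24531438×0.094864 = 0.023272
Scale to base peak (0.329817) = 100: 7.6 : 44.9 : 99.3 : 100.0 : 44.4 : 7.1

7.6 : 44.9 : 99.3 : 100.0 : 44.4 : 7.1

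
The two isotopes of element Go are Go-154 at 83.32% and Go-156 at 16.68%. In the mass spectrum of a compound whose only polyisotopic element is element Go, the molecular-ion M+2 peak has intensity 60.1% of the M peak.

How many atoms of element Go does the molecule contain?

3

With n Go atoms, P(M+2)/P(M) = C(n,1)·p^(n−1)q / p^n = n·q/p = n · 0.1668/0.8332.
n = 0.601 × 0.8332/0.1668 = 3.00 ≈ 3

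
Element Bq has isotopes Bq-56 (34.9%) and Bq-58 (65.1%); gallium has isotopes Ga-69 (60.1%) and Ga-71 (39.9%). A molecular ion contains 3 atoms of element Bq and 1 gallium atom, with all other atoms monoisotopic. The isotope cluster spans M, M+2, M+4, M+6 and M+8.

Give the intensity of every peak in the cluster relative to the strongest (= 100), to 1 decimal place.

7.1 : 44.2 : 100.0 : 94.8 : 30.4

Element Bq pattern (n=3): 0.04250855 : 0.23787735 : 0.44371965 : 0.27589445
Gallium pattern (n=1): 0.6010 : 0.3990
Convolve the two distributions (both contribute in 2-u steps):
  M: 0.04250855×0.6010 = 0.025548
  M+2: 0.04250855×0.3990 + 0.23787735×0.6010 = 0.159925
  M+4: 0.23787735×0.3990 + 0.44371965×0.6010 = 0.361589
  M+6: 0.44371965×0.3990 + 0.27589445×0.6010 = 0.342857
  M+8: 0.27589445×0.3990 = 0.110082
Scale to base peak (0.361589) = 100: 7.1 : 44.2 : 100.0 : 94.8 : 30.4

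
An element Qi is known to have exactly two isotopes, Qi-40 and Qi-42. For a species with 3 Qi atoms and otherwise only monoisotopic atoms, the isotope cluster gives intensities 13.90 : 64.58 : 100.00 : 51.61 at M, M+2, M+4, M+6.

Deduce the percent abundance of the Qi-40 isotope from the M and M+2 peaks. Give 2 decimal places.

39.24%

Let p = fractional abundance of Qi-40. I(M+2)/I(M) = [C(3,1)·p^2·(1−p)] / p^3 = 3·(1−p)/p = 64.58/13.90 = 4.6460
(1−p)/p = 4.6460/3 = 1.5487  ⇒  p = 1/(1 + 1.5487) = 0.3924
Qi-40: 39.24%, Qi-42: 60.76%.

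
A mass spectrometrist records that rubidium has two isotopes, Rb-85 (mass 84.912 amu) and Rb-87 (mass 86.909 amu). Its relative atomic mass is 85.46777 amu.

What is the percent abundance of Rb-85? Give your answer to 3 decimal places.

72.170%

With x = fraction of Rb-85 (so Rb-87 is 1 − x):
84.912·x + 86.909·(1 − x) = 85.46777
(84.912 − 86.909)·x = 85.46777 − 86.909
x = -1.44123 / -1.997 = 0.72170 → 72.170% Rb-85, 27.830% Rb-87.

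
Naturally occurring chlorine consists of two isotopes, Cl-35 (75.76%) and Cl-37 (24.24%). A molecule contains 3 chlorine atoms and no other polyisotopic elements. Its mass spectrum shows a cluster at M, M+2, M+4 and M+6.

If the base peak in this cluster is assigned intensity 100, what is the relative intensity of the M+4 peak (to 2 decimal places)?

30.71

(0.7576 + 0.2424)^3 gives M 0.4348, M+2 0.4174, M+4 0.1335, M+6 0.0142; the largest is M.
P(M) = C(3,0) × 0.7576^3 × 0.2424^0 = 1 × 0.4348304 × 1.0000 = 0.434830 (base)
P(M+4) = C(3,2) × 0.7576^1 × 0.2424^2 = 3 × 0.7576 × 0.05875776 = 0.133545
Relative intensity = 0.133545 / 0.434830 × 100 = 30.71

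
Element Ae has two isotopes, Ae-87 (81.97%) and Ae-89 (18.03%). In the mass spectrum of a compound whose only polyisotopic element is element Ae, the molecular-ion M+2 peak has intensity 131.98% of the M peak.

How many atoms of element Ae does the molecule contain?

With n Ae atoms, P(M+2)/P(M) = C(n,1)·p^(n−1)q / p^n = n·q/p = n · 0.1803/0.8197.
n = 1.3198 × 0.8197/0.1803 = 6.00 ≈ 6

6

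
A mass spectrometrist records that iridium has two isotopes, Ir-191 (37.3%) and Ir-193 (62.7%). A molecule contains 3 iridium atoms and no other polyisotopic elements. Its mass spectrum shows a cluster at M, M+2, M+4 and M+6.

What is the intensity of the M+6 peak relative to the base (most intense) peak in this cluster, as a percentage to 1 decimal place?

56.0%

Term probabilities: M 0.0519, M+2 0.2617, M+4 0.4399, M+6 0.2465. Base peak = M+4.
P(M+4) = C(3,2) × 0.373^1 × 0.627^2 = 3 × 0.3730 × 0.393129 = 0.439911 (base)
P(M+6) = C(3,3) × 0.373^0 × 0.627^3 = 1 × 1.0000 × 0.24649188 = 0.246492
Relative intensity = 0.246492 / 0.439911 × 100 = 56.0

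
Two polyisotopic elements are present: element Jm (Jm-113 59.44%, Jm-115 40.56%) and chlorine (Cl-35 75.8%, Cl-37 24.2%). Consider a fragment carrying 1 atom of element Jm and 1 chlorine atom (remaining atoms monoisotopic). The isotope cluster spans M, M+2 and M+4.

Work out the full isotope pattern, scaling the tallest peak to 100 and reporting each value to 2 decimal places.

Element Jm pattern (n=1): 0.5944 : 0.4056
Chlorine pattern (n=1): 0.7580 : 0.2420
Convolve the two distributions (both contribute in 2-u steps):
  M: 0.5944×0.7580 = 0.450555
  M+2: 0.5944×0.2420 + 0.4056×0.7580 = 0.451290
  M+4: 0.4056×0.2420 = 0.098155
Scale to base peak (0.451290) = 100: 99.84 : 100.00 : 21.75

99.84 : 100.00 : 21.75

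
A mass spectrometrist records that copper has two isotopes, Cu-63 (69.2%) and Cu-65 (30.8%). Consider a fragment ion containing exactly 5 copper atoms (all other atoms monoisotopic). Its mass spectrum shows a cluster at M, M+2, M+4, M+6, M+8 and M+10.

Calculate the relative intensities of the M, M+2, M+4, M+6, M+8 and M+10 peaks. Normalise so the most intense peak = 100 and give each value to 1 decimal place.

Each Cu atom is independently Cu-63 (p = 0.692) or Cu-65 (q = 0.308); the cluster is the binomial expansion (p + q)^5.
P(M) = 0.692^5 = 0.158683
P(M+2) = 5 × 0.692^4 × 0.308^1 = 0.353139
P(M+4) = 10 × 0.692^3 × 0.308^2 = 0.314355
P(M+6) = 10 × 0.692^2 × 0.308^3 = 0.139915
P(M+8) = 5 × 0.692^1 × 0.308^4 = 0.031137
P(M+10) = 0.308^5 = 0.002772
The M+2 peak is largest (0.353139); scaling to 100 gives 44.9 : 100.0 : 89.0 : 39.6 : 8.8 : 0.8.

44.9 : 100.0 : 89.0 : 39.6 : 8.8 : 0.8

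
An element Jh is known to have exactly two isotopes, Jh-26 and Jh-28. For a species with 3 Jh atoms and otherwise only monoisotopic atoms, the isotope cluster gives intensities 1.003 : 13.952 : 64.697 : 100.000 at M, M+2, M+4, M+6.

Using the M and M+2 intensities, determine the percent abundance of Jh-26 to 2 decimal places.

Write p for the Jh-26 fraction. I(M+2)/I(M) = [C(3,1)·p^2·(1−p)] / p^3 = 3·(1−p)/p = 13.952/1.003 = 13.9103
(1−p)/p = 13.9103/3 = 4.6368  ⇒  p = 1/(1 + 4.6368) = 0.1774
Jh-26: 17.74%, Jh-28: 82.26%.

17.74%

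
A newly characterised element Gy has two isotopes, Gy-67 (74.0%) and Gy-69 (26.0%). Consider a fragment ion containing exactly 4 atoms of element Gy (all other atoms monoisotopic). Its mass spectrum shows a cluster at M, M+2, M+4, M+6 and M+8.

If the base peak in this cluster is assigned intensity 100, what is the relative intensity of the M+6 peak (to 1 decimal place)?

12.3

Binomial terms of (0.740 + 0.260)^4: M 0.2999, M+2 0.4214, M+4 0.2221, M+6 0.0520, M+8 0.0046 → M+2 is the base peak.
P(M+2) = C(4,1) × 0.740^3 × 0.260^1 = 4 × 0.405224 × 0.2600 = 0.421433 (base)
P(M+6) = C(4,3) × 0.740^1 × 0.260^3 = 4 × 0.7400 × 0.017576 = 0.052025
Relative intensity = 0.052025 / 0.421433 × 100 = 12.3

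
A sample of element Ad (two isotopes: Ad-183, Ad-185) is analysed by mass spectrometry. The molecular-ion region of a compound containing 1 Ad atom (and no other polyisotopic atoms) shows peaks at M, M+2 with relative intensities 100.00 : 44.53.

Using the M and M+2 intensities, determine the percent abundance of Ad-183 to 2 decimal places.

69.19%

If p is the fraction of Ad that is Ad-183, then I(M+2)/I(M) = [C(1,1)·p^0·(1−p)] / p^1 = 1·(1−p)/p = 44.53/100.00 = 0.4453
(1−p)/p = 0.4453/1 = 0.4453  ⇒  p = 1/(1 + 0.4453) = 0.6919
Ad-183: 69.19%, Ad-185: 30.81%.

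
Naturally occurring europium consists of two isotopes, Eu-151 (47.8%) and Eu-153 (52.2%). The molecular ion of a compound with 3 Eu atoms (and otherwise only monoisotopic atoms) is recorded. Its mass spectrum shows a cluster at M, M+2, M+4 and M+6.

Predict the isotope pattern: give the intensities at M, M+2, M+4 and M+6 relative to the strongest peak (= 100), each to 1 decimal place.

28.0 : 91.6 : 100.0 : 36.4

The 3 Eu atoms are independent, so intensities follow the terms of (0.478 + 0.522)^3.
P(M) = 0.478^3 = 0.109215
P(M+2) = 3 × 0.478^2 × 0.522^1 = 0.357806
P(M+4) = 3 × 0.478^1 × 0.522^2 = 0.390742
P(M+6) = 0.522^3 = 0.142237
The M+4 peak is largest (0.390742); scaling to 100 gives 28.0 : 91.6 : 100.0 : 36.4.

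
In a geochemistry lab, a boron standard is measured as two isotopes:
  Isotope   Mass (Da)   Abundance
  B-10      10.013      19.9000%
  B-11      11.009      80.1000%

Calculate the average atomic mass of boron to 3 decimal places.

Weight each isotope mass by its fractional abundance: 0.199000 × 10.013 + 0.801000 × 11.009
= 1.9926 + 8.8182 = 10.8108 Da

10.811 Da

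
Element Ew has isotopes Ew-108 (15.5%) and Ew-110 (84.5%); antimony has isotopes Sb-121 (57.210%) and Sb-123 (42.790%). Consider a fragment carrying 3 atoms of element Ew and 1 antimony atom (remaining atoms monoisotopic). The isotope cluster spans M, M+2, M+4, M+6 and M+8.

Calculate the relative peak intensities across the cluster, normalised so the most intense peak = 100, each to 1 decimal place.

Element Ew pattern (n=3): 0.00372387 : 0.06090337 : 0.33202162 : 0.60335112
Antimony pattern (n=1): 0.5721 : 0.4279
Convolve the two distributions (both contribute in 2-u steps):
  M: 0.00372387×0.5721 = 0.002130
  M+2: 0.00372387×0.4279 + 0.06090337×0.5721 = 0.036436
  M+4: 0.06090337×0.4279 + 0.33202162×0.5721 = 0.216010
  M+6: 0.33202162×0.4279 + 0.60335112×0.5721 = 0.487249
  M+8: 0.60335112×0.4279 = 0.258174
Scale to base peak (0.487249) = 100: 0.4 : 7.5 : 44.3 : 100.0 : 53.0

0.4 : 7.5 : 44.3 : 100.0 : 53.0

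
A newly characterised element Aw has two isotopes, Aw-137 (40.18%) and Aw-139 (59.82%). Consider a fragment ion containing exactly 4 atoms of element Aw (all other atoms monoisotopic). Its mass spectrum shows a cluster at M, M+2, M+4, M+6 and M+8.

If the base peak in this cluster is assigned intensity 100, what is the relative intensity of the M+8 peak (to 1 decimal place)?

36.9

(0.4018 + 0.5982)^4 gives M 0.0261, M+2 0.1552, M+4 0.3466, M+6 0.3440, M+8 0.1281; the largest is M+4.
P(M+4) = C(4,2) × 0.4018^2 × 0.5982^2 = 6 × 0.16144324 × 0.35784324 = 0.346628 (base)
P(M+8) = C(4,4) × 0.4018^0 × 0.5982^4 = 1 × 1.0000 × 0.12805178 = 0.128052
Relative intensity = 0.128052 / 0.346628 × 100 = 36.9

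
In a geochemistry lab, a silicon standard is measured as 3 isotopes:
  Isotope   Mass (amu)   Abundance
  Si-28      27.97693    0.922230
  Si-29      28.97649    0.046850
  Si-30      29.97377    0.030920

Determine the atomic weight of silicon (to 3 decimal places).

The abundance-weighted mean is 0.922230 × 27.97693 + 0.046850 × 28.97649 + 0.030920 × 29.97377
= 25.801164 + 1.357549 + 0.926789 = 28.085502 amu

28.086 amu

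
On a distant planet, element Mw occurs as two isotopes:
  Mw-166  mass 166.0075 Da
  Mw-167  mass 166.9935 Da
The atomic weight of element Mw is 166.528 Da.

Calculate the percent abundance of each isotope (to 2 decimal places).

With x = fraction of Mw-166 (so Mw-167 is 1 − x):
166.0075·x + 166.9935·(1 − x) = 166.528
(166.0075 − 166.9935)·x = 166.528 − 166.9935
x = -0.4655 / -0.9860 = 0.47211 → 47.21% Mw-166, 52.79% Mw-167.

Mw-166: 47.21%, Mw-167: 52.79%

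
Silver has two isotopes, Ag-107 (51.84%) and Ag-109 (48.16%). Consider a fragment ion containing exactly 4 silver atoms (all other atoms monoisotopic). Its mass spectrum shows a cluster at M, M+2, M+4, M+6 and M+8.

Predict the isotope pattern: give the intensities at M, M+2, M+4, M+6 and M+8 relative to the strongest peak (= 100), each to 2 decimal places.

The 4 Ag atoms are independent, so intensities follow the terms of (0.5184 + 0.4816)^4.
P(M) = 0.5184^4 = 0.072220
P(M+2) = 4 × 0.5184^3 × 0.4816^1 = 0.268375
P(M+4) = 6 × 0.5184^2 × 0.4816^2 = 0.373985
P(M+6) = 4 × 0.5184^1 × 0.4816^3 = 0.231624
P(M+8) = 0.4816^4 = 0.053795
The M+4 peak is largest (0.373985); scaling to 100 gives 19.31 : 71.76 : 100.00 : 61.93 : 14.38.

19.31 : 71.76 : 100.00 : 61.93 : 14.38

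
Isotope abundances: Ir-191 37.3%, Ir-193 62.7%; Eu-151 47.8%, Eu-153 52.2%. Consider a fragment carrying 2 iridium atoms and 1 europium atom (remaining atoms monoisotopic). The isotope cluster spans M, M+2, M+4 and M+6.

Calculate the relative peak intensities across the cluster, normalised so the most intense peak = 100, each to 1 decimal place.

15.4 : 68.6 : 100.0 : 47.5

Iridium pattern (n=2): 0.139129 : 0.467742 : 0.393129
Europium pattern (n=1): 0.4780 : 0.5220
Convolve the two distributions (both contribute in 2-u steps):
  M: 0.139129×0.4780 = 0.066504
  M+2: 0.139129×0.5220 + 0.467742×0.4780 = 0.296206
  M+4: 0.467742×0.5220 + 0.393129×0.4780 = 0.432077
  M+6: 0.393129×0.5220 = 0.205213
Scale to base peak (0.432077) = 100: 15.4 : 68.6 : 100.0 : 47.5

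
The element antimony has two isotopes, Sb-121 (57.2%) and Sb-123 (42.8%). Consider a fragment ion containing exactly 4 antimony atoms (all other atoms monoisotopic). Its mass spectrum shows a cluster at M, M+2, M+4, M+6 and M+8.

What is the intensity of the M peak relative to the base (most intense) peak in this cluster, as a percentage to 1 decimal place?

Term probabilities: M 0.1070, M+2 0.3204, M+4 0.3596, M+6 0.1794, M+8 0.0336. Base peak = M+4.
P(M+4) = C(4,2) × 0.572^2 × 0.428^2 = 6 × 0.327184 × 0.183184 = 0.359609 (base)
P(M) = C(4,0) × 0.572^4 × 0.428^0 = 1 × 0.10704937 × 1.0000 = 0.107049
Relative intensity = 0.107049 / 0.359609 × 100 = 29.8

29.8%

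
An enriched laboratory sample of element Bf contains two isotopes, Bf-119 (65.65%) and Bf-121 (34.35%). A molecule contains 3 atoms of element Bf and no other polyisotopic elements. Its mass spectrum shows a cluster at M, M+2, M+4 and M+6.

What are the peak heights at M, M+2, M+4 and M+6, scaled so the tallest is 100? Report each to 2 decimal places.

The 3 Bf atoms are independent, so intensities follow the terms of (0.6565 + 0.3435)^3.
P(M) = 0.6565^3 = 0.282946
P(M+2) = 3 × 0.6565^2 × 0.3435^1 = 0.444138
P(M+4) = 3 × 0.6565^1 × 0.3435^2 = 0.232386
P(M+6) = 0.3435^3 = 0.040530
The M+2 peak is largest (0.444138); scaling to 100 gives 63.71 : 100.00 : 52.32 : 9.13.

63.71 : 100.00 : 52.32 : 9.13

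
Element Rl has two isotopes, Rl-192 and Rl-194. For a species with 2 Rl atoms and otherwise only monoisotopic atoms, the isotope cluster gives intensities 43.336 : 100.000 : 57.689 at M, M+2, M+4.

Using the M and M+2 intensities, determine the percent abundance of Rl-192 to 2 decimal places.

Let p = fractional abundance of Rl-192. I(M+2)/I(M) = [C(2,1)·p^1·(1−p)] / p^2 = 2·(1−p)/p = 100.000/43.336 = 2.3076
(1−p)/p = 2.3076/2 = 1.1538  ⇒  p = 1/(1 + 1.1538) = 0.4643
Rl-192: 46.43%, Rl-194: 53.57%.

46.43%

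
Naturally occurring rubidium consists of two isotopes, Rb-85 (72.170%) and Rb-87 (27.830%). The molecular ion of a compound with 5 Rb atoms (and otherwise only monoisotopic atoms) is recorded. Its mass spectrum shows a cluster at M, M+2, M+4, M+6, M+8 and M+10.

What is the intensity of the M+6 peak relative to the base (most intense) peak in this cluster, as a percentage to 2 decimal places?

Term probabilities: M 0.1958, M+2 0.3775, M+4 0.2911, M+6 0.1123, M+8 0.0216, M+10 0.0017. Base peak = M+2.
P(M+2) = C(5,1) × 0.72170^4 × 0.27830^1 = 5 × 0.27128565 × 0.2783 = 0.377494 (base)
P(M+6) = C(5,3) × 0.72170^2 × 0.27830^3 = 10 × 0.52085089 × 0.02155458 = 0.112267
Relative intensity = 0.112267 / 0.377494 × 100 = 29.74

29.74%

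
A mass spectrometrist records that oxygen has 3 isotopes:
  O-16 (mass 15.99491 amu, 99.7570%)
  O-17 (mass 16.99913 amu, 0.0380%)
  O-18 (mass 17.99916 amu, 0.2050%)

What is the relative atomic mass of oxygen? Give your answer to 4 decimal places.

The abundance-weighted mean is 0.997570 × 15.99491 + 0.000380 × 16.99913 + 0.002050 × 17.99916
= 15.956042 + 0.006460 + 0.036898 = 15.999400 amu

15.9994 amu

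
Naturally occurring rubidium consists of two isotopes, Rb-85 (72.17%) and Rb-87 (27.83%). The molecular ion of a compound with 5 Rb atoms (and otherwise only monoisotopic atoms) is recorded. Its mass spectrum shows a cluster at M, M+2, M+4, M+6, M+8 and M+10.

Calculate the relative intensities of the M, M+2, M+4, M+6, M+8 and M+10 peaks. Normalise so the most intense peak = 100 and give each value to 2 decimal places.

51.86 : 100.00 : 77.12 : 29.74 : 5.73 : 0.44

The 5 Rb atoms are independent, so intensities follow the terms of (0.7217 + 0.2783)^5.
P(M) = 0.7217^5 = 0.195787
P(M+2) = 5 × 0.7217^4 × 0.2783^1 = 0.377494
P(M+4) = 10 × 0.7217^3 × 0.2783^2 = 0.291136
P(M+6) = 10 × 0.7217^2 × 0.2783^3 = 0.112267
P(M+8) = 5 × 0.7217^1 × 0.2783^4 = 0.021646
P(M+10) = 0.2783^5 = 0.001669
The M+2 peak is largest (0.377494); scaling to 100 gives 51.86 : 100.00 : 77.12 : 29.74 : 5.73 : 0.44.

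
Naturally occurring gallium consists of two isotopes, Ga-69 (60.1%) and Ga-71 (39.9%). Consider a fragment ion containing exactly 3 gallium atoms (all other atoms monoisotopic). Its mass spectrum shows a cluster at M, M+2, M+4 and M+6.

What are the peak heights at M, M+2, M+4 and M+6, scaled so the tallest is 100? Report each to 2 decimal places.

50.21 : 100.00 : 66.39 : 14.69

Expanding (0.601 + 0.399)^3:
P(M) = 0.601^3 = 0.217082
P(M+2) = 3 × 0.601^2 × 0.399^1 = 0.432358
P(M+4) = 3 × 0.601^1 × 0.399^2 = 0.287039
P(M+6) = 0.399^3 = 0.063521
The M+2 peak is largest (0.432358); scaling to 100 gives 50.21 : 100.00 : 66.39 : 14.69.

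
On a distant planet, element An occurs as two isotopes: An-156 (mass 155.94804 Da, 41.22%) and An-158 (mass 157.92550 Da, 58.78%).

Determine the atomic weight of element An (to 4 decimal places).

The abundance-weighted mean is 0.4122 × 155.94804 + 0.5878 × 157.92550
= 64.281782 + 92.828609 = 157.110391 Da

157.1104 Da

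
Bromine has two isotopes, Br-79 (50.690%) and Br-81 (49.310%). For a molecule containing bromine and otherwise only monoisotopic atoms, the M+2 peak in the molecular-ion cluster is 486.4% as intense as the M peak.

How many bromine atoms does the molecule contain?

The M+2/M ratio from n Br atoms is n · q/p = n · 0.49310/0.50690.
n = 4.864 × 0.50690/0.49310 = 5.00 ≈ 5

5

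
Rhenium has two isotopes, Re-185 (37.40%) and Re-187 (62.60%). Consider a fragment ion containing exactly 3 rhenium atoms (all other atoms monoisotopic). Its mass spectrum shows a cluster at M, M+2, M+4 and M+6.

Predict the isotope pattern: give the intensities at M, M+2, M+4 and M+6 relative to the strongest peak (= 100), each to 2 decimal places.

Each Re atom is independently Re-185 (p = 0.3740) or Re-187 (q = 0.6260); the cluster is the binomial expansion (p + q)^3.
P(M) = 0.3740^3 = 0.052314
P(M+2) = 3 × 0.3740^2 × 0.6260^1 = 0.262687
P(M+4) = 3 × 0.3740^1 × 0.6260^2 = 0.439685
P(M+6) = 0.6260^3 = 0.245314
The M+4 peak is largest (0.439685); scaling to 100 gives 11.90 : 59.74 : 100.00 : 55.79.

11.90 : 59.74 : 100.00 : 55.79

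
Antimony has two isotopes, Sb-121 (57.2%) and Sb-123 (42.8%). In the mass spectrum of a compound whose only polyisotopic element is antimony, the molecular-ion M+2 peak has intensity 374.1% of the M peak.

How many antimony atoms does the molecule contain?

The M+2/M ratio from n Sb atoms is n · q/p = n · 0.428/0.572.
n = 3.741 × 0.572/0.428 = 5.00 ≈ 5

5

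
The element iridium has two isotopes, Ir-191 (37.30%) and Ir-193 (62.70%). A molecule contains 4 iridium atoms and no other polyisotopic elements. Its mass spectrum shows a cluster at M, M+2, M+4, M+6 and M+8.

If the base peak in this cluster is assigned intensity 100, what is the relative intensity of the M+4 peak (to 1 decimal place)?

89.2

Term probabilities: M 0.0194, M+2 0.1302, M+4 0.3282, M+6 0.3678, M+8 0.1546. Base peak = M+6.
P(M+6) = C(4,3) × 0.3730^1 × 0.6270^3 = 4 × 0.3730 × 0.24649188 = 0.367766 (base)
P(M+4) = C(4,2) × 0.3730^2 × 0.6270^2 = 6 × 0.139129 × 0.393129 = 0.328174
Relative intensity = 0.328174 / 0.367766 × 100 = 89.2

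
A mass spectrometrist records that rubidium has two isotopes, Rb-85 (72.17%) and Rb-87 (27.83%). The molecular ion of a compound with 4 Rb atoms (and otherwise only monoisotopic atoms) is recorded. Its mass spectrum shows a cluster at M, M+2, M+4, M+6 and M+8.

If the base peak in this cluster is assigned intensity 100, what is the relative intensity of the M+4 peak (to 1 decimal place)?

57.8

Binomial terms of (0.7217 + 0.2783)^4: M 0.2713, M+2 0.4184, M+4 0.2420, M+6 0.0622, M+8 0.0060 → M+2 is the base peak.
P(M+2) = C(4,1) × 0.7217^3 × 0.2783^1 = 4 × 0.37589809 × 0.2783 = 0.418450 (base)
P(M+4) = C(4,2) × 0.7217^2 × 0.2783^2 = 6 × 0.52085089 × 0.07745089 = 0.242042
Relative intensity = 0.242042 / 0.418450 × 100 = 57.8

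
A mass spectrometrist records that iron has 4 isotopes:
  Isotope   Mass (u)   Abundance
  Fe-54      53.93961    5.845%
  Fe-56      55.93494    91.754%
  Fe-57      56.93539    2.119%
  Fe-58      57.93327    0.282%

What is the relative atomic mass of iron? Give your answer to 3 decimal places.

Average mass = Σ (abundance × isotope mass) = 0.05845 × 53.93961 + 0.91754 × 55.93494 + 0.02119 × 56.93539 + 0.00282 × 57.93327
= 3.152770 + 51.322545 + 1.206461 + 0.163372 = 55.845148 u

55.845 u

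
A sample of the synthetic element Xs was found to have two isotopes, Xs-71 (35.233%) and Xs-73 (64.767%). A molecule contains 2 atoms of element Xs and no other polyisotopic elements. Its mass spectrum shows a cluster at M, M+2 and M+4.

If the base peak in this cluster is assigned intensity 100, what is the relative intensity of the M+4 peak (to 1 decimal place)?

Binomial terms of (0.35233 + 0.64767)^2: M 0.1241, M+2 0.4564, M+4 0.4195 → M+2 is the base peak.
P(M+2) = C(2,1) × 0.35233^1 × 0.64767^1 = 2 × 0.35233 × 0.64767 = 0.456387 (base)
P(M+4) = C(2,2) × 0.35233^0 × 0.64767^2 = 1 × 1.0000 × 0.41947643 = 0.419476
Relative intensity = 0.419476 / 0.456387 × 100 = 91.9

91.9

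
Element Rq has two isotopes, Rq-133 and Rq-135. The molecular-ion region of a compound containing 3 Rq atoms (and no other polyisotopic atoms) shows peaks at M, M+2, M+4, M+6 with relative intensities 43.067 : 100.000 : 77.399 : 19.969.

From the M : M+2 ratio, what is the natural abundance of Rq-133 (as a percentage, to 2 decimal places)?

56.37%

Write p for the Rq-133 fraction. I(M+2)/I(M) = [C(3,1)·p^2·(1−p)] / p^3 = 3·(1−p)/p = 100.000/43.067 = 2.3220
(1−p)/p = 2.3220/3 = 0.7740  ⇒  p = 1/(1 + 0.7740) = 0.5637
Rq-133: 56.37%, Rq-135: 43.63%.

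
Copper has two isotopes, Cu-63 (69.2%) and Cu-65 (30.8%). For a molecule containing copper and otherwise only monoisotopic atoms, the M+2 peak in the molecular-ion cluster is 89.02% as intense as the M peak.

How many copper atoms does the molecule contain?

The M+2/M ratio from n Cu atoms is n · q/p = n · 0.308/0.692.
n = 0.8902 × 0.692/0.308 = 2.00 ≈ 2

2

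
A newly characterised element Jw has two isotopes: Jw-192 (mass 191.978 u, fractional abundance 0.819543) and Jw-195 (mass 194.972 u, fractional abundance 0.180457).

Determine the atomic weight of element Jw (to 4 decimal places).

Ar = Σ fᵢ·mᵢ = 0.819543 × 191.978 + 0.180457 × 194.972
= 157.33423 + 35.18406 = 192.51829 u

192.5183 u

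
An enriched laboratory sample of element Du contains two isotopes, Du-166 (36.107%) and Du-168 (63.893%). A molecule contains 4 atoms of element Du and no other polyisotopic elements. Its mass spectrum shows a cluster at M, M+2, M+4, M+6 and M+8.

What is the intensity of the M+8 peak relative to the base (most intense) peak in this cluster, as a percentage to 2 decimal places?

44.24%

Term probabilities: M 0.0170, M+2 0.1203, M+4 0.3193, M+6 0.3767, M+8 0.1667. Base peak = M+6.
P(M+6) = C(4,3) × 0.36107^1 × 0.63893^3 = 4 × 0.36107 × 0.26083138 = 0.376714 (base)
P(M+8) = C(4,4) × 0.36107^0 × 0.63893^4 = 1 × 1.0000 × 0.16665299 = 0.166653
Relative intensity = 0.166653 / 0.376714 × 100 = 44.24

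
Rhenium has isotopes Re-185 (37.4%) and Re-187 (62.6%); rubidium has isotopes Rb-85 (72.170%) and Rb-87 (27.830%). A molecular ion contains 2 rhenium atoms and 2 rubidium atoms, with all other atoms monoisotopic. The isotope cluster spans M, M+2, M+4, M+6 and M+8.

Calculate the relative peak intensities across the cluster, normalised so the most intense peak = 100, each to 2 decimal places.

Rhenium pattern (n=2): 0.139876 : 0.468248 : 0.391876
Rubidium pattern (n=2): 0.52085089 : 0.40169822 : 0.07745089
Convolve the two distributions (both contribute in 2-u steps):
  M: 0.139876×0.52085089 = 0.072855
  M+2: 0.139876×0.40169822 + 0.468248×0.52085089 = 0.300075
  M+4: 0.139876×0.07745089 + 0.468248×0.40169822 + 0.391876×0.52085089 = 0.403037
  M+6: 0.468248×0.07745089 + 0.391876×0.40169822 = 0.193682
  M+8: 0.391876×0.07745089 = 0.030351
Scale to base peak (0.403037) = 100: 18.08 : 74.45 : 100.00 : 48.06 : 7.53

18.08 : 74.45 : 100.00 : 48.06 : 7.53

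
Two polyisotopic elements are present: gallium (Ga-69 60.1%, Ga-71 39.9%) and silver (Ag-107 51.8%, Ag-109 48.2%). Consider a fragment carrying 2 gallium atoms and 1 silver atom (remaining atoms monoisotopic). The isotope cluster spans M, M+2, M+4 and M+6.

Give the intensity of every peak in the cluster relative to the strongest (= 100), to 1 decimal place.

44.3 : 100.0 : 74.2 : 18.2

Gallium pattern (n=2): 0.361201 : 0.479598 : 0.159201
Silver pattern (n=1): 0.5180 : 0.4820
Convolve the two distributions (both contribute in 2-u steps):
  M: 0.361201×0.5180 = 0.187102
  M+2: 0.361201×0.4820 + 0.479598×0.5180 = 0.422531
  M+4: 0.479598×0.4820 + 0.159201×0.5180 = 0.313632
  M+6: 0.159201×0.4820 = 0.076735
Scale to base peak (0.422531) = 100: 44.3 : 100.0 : 74.2 : 18.2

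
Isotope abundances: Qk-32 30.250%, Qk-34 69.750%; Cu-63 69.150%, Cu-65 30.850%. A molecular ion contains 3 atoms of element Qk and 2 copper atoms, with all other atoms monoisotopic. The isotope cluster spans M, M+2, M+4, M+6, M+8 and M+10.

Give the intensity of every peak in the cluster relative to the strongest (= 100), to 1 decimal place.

3.6 : 28.0 : 80.1 : 100.0 : 50.6 : 8.8

Element Qk pattern (n=3): 0.02768064 : 0.19147683 : 0.44150442 : 0.33933811
Copper pattern (n=2): 0.47817225 : 0.4266555 : 0.09517225
Convolve the two distributions (both contribute in 2-u steps):
  M: 0.02768064×0.47817225 = 0.013236
  M+2: 0.02768064×0.4266555 + 0.19147683×0.47817225 = 0.103369
  M+4: 0.02768064×0.09517225 + 0.19147683×0.4266555 + 0.44150442×0.47817225 = 0.295444
  M+6: 0.19147683×0.09517225 + 0.44150442×0.4266555 + 0.33933811×0.47817225 = 0.368856
  M+8: 0.44150442×0.09517225 + 0.33933811×0.4266555 = 0.186799
  M+10: 0.33933811×0.09517225 = 0.032296
Scale to base peak (0.368856) = 100: 3.6 : 28.0 : 80.1 : 100.0 : 50.6 : 8.8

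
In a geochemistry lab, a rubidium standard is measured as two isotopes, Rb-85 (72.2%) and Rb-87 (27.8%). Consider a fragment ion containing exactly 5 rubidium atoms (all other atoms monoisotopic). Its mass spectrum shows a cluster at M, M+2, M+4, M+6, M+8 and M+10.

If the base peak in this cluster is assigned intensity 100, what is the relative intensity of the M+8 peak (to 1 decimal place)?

5.7

(0.722 + 0.278)^5 gives M 0.1962, M+2 0.3777, M+4 0.2909, M+6 0.1120, M+8 0.0216, M+10 0.0017; the largest is M+2.
P(M+2) = C(5,1) × 0.722^4 × 0.278^1 = 5 × 0.27173701 × 0.2780 = 0.377714 (base)
P(M+8) = C(5,4) × 0.722^1 × 0.278^4 = 5 × 0.7220 × 0.00597282 = 0.021562
Relative intensity = 0.021562 / 0.377714 × 100 = 5.7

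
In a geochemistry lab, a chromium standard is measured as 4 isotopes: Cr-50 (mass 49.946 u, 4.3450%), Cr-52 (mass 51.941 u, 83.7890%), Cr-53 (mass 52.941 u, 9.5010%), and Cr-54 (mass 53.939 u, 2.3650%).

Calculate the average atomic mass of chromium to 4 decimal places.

Ar = Σ fᵢ·mᵢ = 0.043450 × 49.946 + 0.837890 × 51.941 + 0.095010 × 52.941 + 0.023650 × 53.939
= 2.17015 + 43.52084 + 5.02992 + 1.27566 = 51.99657 u

51.9966 u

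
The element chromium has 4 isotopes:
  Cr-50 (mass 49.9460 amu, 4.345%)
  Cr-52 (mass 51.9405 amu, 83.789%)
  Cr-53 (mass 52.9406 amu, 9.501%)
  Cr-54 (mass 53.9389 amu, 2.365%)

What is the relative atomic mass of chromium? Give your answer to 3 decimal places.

51.996 amu

The abundance-weighted mean is 0.04345 × 49.9460 + 0.83789 × 51.9405 + 0.09501 × 52.9406 + 0.02365 × 53.9389
= 2.17015 + 43.52043 + 5.02989 + 1.27565 = 51.99612 amu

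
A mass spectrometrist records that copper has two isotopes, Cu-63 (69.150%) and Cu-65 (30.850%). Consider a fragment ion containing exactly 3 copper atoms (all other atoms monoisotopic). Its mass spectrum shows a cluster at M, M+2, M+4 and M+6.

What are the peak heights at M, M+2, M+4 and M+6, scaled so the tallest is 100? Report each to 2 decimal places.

74.72 : 100.00 : 44.61 : 6.63

Expanding (0.69150 + 0.30850)^3:
P(M) = 0.69150^3 = 0.330656
P(M+2) = 3 × 0.69150^2 × 0.30850^1 = 0.442548
P(M+4) = 3 × 0.69150^1 × 0.30850^2 = 0.197435
P(M+6) = 0.30850^3 = 0.029361
The M+2 peak is largest (0.442548); scaling to 100 gives 74.72 : 100.00 : 44.61 : 6.63.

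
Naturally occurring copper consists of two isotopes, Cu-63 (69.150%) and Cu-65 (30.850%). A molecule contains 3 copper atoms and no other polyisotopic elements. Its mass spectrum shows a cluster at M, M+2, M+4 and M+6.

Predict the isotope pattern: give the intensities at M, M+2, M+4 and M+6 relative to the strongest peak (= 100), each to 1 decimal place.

74.7 : 100.0 : 44.6 : 6.6

Each Cu atom is independently Cu-63 (p = 0.69150) or Cu-65 (q = 0.30850); the cluster is the binomial expansion (p + q)^3.
P(M) = 0.69150^3 = 0.330656
P(M+2) = 3 × 0.69150^2 × 0.30850^1 = 0.442548
P(M+4) = 3 × 0.69150^1 × 0.30850^2 = 0.197435
P(M+6) = 0.30850^3 = 0.029361
The M+2 peak is largest (0.442548); scaling to 100 gives 74.7 : 100.0 : 44.6 : 6.6.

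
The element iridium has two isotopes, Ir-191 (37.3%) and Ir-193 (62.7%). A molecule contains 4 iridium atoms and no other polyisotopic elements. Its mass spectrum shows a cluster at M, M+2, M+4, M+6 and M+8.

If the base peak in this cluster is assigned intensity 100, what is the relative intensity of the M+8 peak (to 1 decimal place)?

42.0

Term probabilities: M 0.0194, M+2 0.1302, M+4 0.3282, M+6 0.3678, M+8 0.1546. Base peak = M+6.
P(M+6) = C(4,3) × 0.373^1 × 0.627^3 = 4 × 0.3730 × 0.24649188 = 0.367766 (base)
P(M+8) = C(4,4) × 0.373^0 × 0.627^4 = 1 × 1.0000 × 0.15455041 = 0.154550
Relative intensity = 0.154550 / 0.367766 × 100 = 42.0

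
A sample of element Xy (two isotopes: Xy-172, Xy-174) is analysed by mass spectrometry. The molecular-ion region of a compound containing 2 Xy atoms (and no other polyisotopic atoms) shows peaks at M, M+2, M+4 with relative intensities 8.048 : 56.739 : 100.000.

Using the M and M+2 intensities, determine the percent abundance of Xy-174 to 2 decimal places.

77.90%

If p is the fraction of Xy that is Xy-172, then I(M+2)/I(M) = [C(2,1)·p^1·(1−p)] / p^2 = 2·(1−p)/p = 56.739/8.048 = 7.0501
(1−p)/p = 7.0501/2 = 3.5250  ⇒  p = 1/(1 + 3.5250) = 0.2210
Xy-172: 22.10%, Xy-174: 77.90%.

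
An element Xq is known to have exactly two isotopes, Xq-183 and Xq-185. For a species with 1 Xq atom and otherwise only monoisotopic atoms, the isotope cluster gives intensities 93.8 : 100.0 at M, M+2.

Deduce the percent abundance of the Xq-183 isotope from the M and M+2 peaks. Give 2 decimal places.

Let p = fractional abundance of Xq-183. I(M+2)/I(M) = [C(1,1)·p^0·(1−p)] / p^1 = 1·(1−p)/p = 100.0/93.8 = 1.0661
(1−p)/p = 1.0661/1 = 1.0661  ⇒  p = 1/(1 + 1.0661) = 0.4840
Xq-183: 48.40%, Xq-185: 51.60%.

48.40%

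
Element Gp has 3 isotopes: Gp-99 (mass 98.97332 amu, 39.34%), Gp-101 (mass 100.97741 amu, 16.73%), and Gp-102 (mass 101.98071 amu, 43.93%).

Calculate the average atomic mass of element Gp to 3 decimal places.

Ar = Σ fᵢ·mᵢ = 0.3934 × 98.97332 + 0.1673 × 100.97741 + 0.4393 × 101.98071
= 38.936104 + 16.893521 + 44.800126 = 100.629751 amu

100.630 amu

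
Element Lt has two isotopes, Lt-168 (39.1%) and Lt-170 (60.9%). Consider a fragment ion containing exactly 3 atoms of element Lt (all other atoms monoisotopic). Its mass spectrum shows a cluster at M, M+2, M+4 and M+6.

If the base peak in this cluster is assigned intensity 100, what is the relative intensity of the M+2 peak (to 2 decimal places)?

Binomial terms of (0.391 + 0.609)^3: M 0.0598, M+2 0.2793, M+4 0.4350, M+6 0.2259 → M+4 is the base peak.
P(M+4) = C(3,2) × 0.391^1 × 0.609^2 = 3 × 0.3910 × 0.370881 = 0.435043 (base)
P(M+2) = C(3,1) × 0.391^2 × 0.609^1 = 3 × 0.152881 × 0.6090 = 0.279314
Relative intensity = 0.279314 / 0.435043 × 100 = 64.20

64.20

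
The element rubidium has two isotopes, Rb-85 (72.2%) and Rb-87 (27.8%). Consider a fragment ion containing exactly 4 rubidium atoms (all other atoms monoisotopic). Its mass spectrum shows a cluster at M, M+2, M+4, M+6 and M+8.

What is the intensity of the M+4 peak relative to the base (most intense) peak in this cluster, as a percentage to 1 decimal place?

Term probabilities: M 0.2717, M+2 0.4185, M+4 0.2417, M+6 0.0620, M+8 0.0060. Base peak = M+2.
P(M+2) = C(4,1) × 0.722^3 × 0.278^1 = 4 × 0.37636705 × 0.2780 = 0.418520 (base)
P(M+4) = C(4,2) × 0.722^2 × 0.278^2 = 6 × 0.521284 × 0.077284 = 0.241721
Relative intensity = 0.241721 / 0.418520 × 100 = 57.8

57.8%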